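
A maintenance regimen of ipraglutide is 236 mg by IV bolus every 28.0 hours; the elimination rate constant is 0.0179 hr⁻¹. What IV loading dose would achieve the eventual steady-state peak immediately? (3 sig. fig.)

Accumulation ratio R = 1 / (1 − e^(−kτ)) = 1 / (1 − e^(−0.01790×28.0)) = 1 / (1 − 0.6058) = 2.537
Loading dose = maintenance dose × R = 236 × 2.537 ≈ 599 mg

599 mg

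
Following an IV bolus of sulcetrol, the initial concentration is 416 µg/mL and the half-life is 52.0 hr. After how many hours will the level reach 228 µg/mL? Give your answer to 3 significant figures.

45.1 hours

k = ln 2 / 52.0 = 0.01333 hr⁻¹
C(t) = C₀ e^(−kt)  ⇒  t = ln(C₀/C) / k
t = ln(416/228) / 0.01333 = 0.6013 / 0.01333 ≈ 45.1 hours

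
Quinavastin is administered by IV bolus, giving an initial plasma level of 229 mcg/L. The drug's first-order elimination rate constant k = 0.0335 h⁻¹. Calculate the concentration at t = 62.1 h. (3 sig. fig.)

28.6 mcg/L

C(t) = C₀ e^(−kt) = 229 × e^(−0.03350 × 62.1) = 229 × e^(−2.080) = 229 × 0.1249 ≈ 28.6 mcg/L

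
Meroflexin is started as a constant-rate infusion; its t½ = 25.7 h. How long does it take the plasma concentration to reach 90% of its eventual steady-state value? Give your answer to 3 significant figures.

k = ln 2 / 25.7 = 0.02697 h⁻¹
f = 1 − e^(−kt)  ⇒  t = −ln(1 − f) / k
t = −ln(1 − 0.9) / 0.02697 = 2.303 / 0.02697 ≈ 85.4 hours

85.4 hours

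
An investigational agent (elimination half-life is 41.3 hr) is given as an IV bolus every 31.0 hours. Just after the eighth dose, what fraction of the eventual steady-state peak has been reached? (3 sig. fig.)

0.984

k = ln 2 / 41.3 = 0.01678 hr⁻¹
f_n = 1 − e^(−nkτ) = 1 − e^(−8 × 0.01678 × 31.0) = 1 − e^(−4.162) = 1 − 0.01557 ≈ 0.984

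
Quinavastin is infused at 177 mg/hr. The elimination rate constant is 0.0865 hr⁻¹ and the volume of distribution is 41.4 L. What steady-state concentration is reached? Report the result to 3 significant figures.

CL = k · V = 0.0865 × 41.4 = 3.581 L/hr
Css = rate / CL = 177 / 3.581 ≈ 49.4 µg/mL

49.4 µg/mL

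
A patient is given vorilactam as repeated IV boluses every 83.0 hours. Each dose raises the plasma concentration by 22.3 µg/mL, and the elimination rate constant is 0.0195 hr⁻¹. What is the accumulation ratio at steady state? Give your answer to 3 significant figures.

1.25

Fraction remaining after one interval: e^(−kτ) = e^(−0.01950 × 83.0) = 0.1982
R = 1 / (1 − 0.1982) = 1 / 0.8018 ≈ 1.25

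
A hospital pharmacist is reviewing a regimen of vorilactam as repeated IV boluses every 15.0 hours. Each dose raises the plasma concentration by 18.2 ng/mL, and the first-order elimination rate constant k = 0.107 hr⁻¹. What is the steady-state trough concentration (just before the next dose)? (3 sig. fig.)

Fraction remaining after one interval: e^(−kτ) = e^(−0.1070 × 15.0) = 0.2009
R = 1 / (1 − 0.2009) = 1.251
Css,max = 18.2 × 1.251 = 22.78 ng/mL
Css,min = Css,max × e^(−kτ) = 22.78 × 0.2009 ≈ 4.58 ng/mL

4.58 ng/mL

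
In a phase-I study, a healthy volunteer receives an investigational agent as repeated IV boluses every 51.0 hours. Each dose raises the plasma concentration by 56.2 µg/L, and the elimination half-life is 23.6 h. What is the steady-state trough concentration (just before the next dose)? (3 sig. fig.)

k = ln 2 / 23.6 = 0.02937 h⁻¹
Fraction remaining after one interval: e^(−kτ) = e^(−0.02937 × 51.0) = 0.2236
R = 1 / (1 − 0.2236) = 1.288
Css,max = 56.2 × 1.288 = 72.39 µg/L
Css,min = Css,max × e^(−kτ) = 72.39 × 0.2236 ≈ 16.2 µg/L

16.2 µg/L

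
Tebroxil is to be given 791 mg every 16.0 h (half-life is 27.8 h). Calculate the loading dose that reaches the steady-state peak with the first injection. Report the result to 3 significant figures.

k = ln 2 / 27.8 = 0.02493 h⁻¹
Accumulation ratio R = 1 / (1 − e^(−kτ)) = 1 / (1 − e^(−0.02493×16.0)) = 1 / (1 − 0.6710) = 3.040
Loading dose = maintenance dose × R = 791 × 3.040 ≈ 2400 mg

2400 mg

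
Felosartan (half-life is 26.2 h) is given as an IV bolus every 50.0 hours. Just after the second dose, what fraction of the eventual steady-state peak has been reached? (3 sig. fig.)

k = ln 2 / 26.2 = 0.02646 h⁻¹
f_n = 1 − e^(−nkτ) = 1 − e^(−2 × 0.02646 × 50.0) = 1 − e^(−2.646) = 1 − 0.07096 ≈ 0.929

0.929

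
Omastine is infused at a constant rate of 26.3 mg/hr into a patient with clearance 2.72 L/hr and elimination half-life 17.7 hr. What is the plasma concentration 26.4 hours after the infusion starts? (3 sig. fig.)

6.23 mg/L

Css = rate / CL = 26.3 / 2.72 = 9.669 mg/L
k = ln 2 / 17.7 = 0.03916 hr⁻¹
C(t) = Css (1 − e^(−kt)) = 9.669 × (1 − e^(−1.034)) = 9.669 × 0.6444 ≈ 6.23 mg/L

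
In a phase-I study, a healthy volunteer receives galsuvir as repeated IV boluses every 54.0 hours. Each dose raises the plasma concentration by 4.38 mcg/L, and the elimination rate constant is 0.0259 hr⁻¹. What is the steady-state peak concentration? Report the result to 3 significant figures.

Fraction remaining after one interval: e^(−kτ) = e^(−0.02590 × 54.0) = 0.2469
R = 1 / (1 − 0.2469) = 1.328
Css,max = 4.38 × 1.328 ≈ 5.82 mcg/L

5.82 mcg/L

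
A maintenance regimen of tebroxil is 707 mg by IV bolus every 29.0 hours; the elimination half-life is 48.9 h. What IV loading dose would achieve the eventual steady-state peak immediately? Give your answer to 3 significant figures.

2100 mg

k = ln 2 / 48.9 = 0.01417 h⁻¹
Accumulation ratio R = 1 / (1 − e^(−kτ)) = 1 / (1 − e^(−0.01417×29.0)) = 1 / (1 − 0.6629) = 2.967
Loading dose = maintenance dose × R = 707 × 2.967 ≈ 2100 mg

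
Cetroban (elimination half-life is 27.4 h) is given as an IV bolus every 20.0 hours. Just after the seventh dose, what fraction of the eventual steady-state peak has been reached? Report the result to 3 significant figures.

k = ln 2 / 27.4 = 0.02530 h⁻¹
f_n = 1 − e^(−nkτ) = 1 − e^(−7 × 0.02530 × 20.0) = 1 − e^(−3.542) = 1 − 0.02897 ≈ 0.971

0.971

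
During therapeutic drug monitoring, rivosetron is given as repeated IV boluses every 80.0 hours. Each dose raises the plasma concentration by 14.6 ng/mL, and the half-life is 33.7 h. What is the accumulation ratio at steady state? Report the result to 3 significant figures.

k = ln 2 / 33.7 = 0.02057 h⁻¹
Fraction remaining after one interval: e^(−kτ) = e^(−0.02057 × 80.0) = 0.1929
R = 1 / (1 − 0.1929) = 1 / 0.8071 ≈ 1.24

1.24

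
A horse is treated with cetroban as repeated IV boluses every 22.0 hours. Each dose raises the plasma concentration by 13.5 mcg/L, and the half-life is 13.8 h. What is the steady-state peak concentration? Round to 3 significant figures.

20.2 mcg/L

k = ln 2 / 13.8 = 0.05023 h⁻¹
Fraction remaining after one interval: e^(−kτ) = e^(−0.05023 × 22.0) = 0.3312
R = 1 / (1 − 0.3312) = 1.495
Css,max = 13.5 × 1.495 ≈ 20.2 mcg/L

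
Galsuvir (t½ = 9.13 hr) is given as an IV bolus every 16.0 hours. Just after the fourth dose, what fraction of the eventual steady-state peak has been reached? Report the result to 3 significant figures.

k = ln 2 / 9.13 = 0.07592 hr⁻¹
f_n = 1 − e^(−nkτ) = 1 − e^(−4 × 0.07592 × 16.0) = 1 − e^(−4.859) = 1 − 0.007759 ≈ 0.992

0.992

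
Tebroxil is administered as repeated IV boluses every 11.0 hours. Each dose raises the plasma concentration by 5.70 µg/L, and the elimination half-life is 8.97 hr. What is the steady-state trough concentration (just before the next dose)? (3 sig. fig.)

4.25 µg/L

k = ln 2 / 8.97 = 0.07727 hr⁻¹
Fraction remaining after one interval: e^(−kτ) = e^(−0.07727 × 11.0) = 0.4274
R = 1 / (1 − 0.4274) = 1.746
Css,max = 5.70 × 1.746 = 9.955 µg/L
Css,min = Css,max × e^(−kτ) = 9.955 × 0.4274 ≈ 4.25 µg/L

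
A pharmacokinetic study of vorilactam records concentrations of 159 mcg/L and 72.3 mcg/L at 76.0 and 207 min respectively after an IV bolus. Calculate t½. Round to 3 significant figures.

k = ln(C₁/C₂) / (t₂ − t₁) = ln(159/72.3) / (207 − 76.0)
  = 0.7881 / 131.0 = 0.006016 min⁻¹
t½ = ln 2 / k = ln 2 / 0.006016 ≈ 115 minutes

115 minutes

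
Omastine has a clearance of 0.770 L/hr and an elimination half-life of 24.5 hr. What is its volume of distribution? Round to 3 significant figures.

k = ln 2 / t½ = ln 2 / 24.5 = 0.02829 hr⁻¹
V = CL / k = 0.770 / 0.02829 ≈ 27.2 L

27.2 L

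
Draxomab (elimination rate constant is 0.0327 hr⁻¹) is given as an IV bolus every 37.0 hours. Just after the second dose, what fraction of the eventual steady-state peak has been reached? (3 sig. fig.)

0.911

f_n = 1 − e^(−nkτ) = 1 − e^(−2 × 0.03270 × 37.0) = 1 − e^(−2.420) = 1 − 0.08894 ≈ 0.911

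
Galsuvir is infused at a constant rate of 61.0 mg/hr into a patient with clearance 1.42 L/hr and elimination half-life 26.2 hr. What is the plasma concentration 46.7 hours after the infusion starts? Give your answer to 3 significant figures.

30.5 mg/L

Css = rate / CL = 61.0 / 1.42 = 42.96 mg/L
k = ln 2 / 26.2 = 0.02646 hr⁻¹
C(t) = Css (1 − e^(−kt)) = 42.96 × (1 − e^(−1.235)) = 42.96 × 0.7093 ≈ 30.5 mg/L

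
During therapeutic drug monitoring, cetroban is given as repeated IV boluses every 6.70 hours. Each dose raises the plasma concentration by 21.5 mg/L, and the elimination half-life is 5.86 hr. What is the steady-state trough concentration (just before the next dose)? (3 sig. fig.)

k = ln 2 / 5.86 = 0.1183 hr⁻¹
Fraction remaining after one interval: e^(−kτ) = e^(−0.1183 × 6.70) = 0.4527
R = 1 / (1 − 0.4527) = 1.827
Css,max = 21.5 × 1.827 = 39.28 mg/L
Css,min = Css,max × e^(−kτ) = 39.28 × 0.4527 ≈ 17.8 mg/L

17.8 mg/L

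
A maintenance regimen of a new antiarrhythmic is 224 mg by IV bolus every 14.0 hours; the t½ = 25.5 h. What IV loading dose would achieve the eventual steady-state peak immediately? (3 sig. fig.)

k = ln 2 / 25.5 = 0.02718 h⁻¹
Accumulation ratio R = 1 / (1 − e^(−kτ)) = 1 / (1 − e^(−0.02718×14.0)) = 1 / (1 − 0.6835) = 3.159
Loading dose = maintenance dose × R = 224 × 3.159 ≈ 708 mg

708 mg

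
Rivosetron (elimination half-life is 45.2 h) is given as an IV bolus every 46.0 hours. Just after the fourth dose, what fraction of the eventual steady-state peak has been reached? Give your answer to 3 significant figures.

k = ln 2 / 45.2 = 0.01534 h⁻¹
f_n = 1 − e^(−nkτ) = 1 − e^(−4 × 0.01534 × 46.0) = 1 − e^(−2.822) = 1 − 0.05951 ≈ 0.940

0.940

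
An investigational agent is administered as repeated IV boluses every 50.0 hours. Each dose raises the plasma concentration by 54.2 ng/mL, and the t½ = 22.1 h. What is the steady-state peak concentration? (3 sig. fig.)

68.5 ng/mL

k = ln 2 / 22.1 = 0.03136 h⁻¹
Fraction remaining after one interval: e^(−kτ) = e^(−0.03136 × 50.0) = 0.2084
R = 1 / (1 − 0.2084) = 1.263
Css,max = 54.2 × 1.263 ≈ 68.5 ng/mL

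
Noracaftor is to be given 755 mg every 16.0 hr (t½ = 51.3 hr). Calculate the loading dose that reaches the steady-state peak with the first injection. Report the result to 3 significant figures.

k = ln 2 / 51.3 = 0.01351 hr⁻¹
Accumulation ratio R = 1 / (1 − e^(−kτ)) = 1 / (1 − e^(−0.01351×16.0)) = 1 / (1 − 0.8056) = 5.144
Loading dose = maintenance dose × R = 755 × 5.144 ≈ 3880 mg

3880 mg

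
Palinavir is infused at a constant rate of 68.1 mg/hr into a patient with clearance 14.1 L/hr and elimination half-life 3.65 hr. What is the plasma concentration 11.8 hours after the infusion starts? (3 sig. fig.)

4.32 µg/mL

Css = rate / CL = 68.1 / 14.1 = 4.830 µg/mL
k = ln 2 / 3.65 = 0.1899 hr⁻¹
C(t) = Css (1 − e^(−kt)) = 4.830 × (1 − e^(−2.241)) = 4.830 × 0.8936 ≈ 4.32 µg/mL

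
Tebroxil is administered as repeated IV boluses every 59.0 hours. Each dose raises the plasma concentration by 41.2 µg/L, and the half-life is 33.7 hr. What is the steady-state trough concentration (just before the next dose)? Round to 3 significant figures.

17.4 µg/L

k = ln 2 / 33.7 = 0.02057 hr⁻¹
Fraction remaining after one interval: e^(−kτ) = e^(−0.02057 × 59.0) = 0.2971
R = 1 / (1 − 0.2971) = 1.423
Css,max = 41.2 × 1.423 = 58.62 µg/L
Css,min = Css,max × e^(−kτ) = 58.62 × 0.2971 ≈ 17.4 µg/L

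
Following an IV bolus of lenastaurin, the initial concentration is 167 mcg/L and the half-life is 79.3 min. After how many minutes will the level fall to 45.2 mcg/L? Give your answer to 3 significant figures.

k = ln 2 / 79.3 = 0.008741 min⁻¹
C(t) = C₀ e^(−kt)  ⇒  t = ln(C₀/C) / k
t = ln(167/45.2) / 0.008741 = 1.307 / 0.008741 ≈ 150 minutes

150 minutes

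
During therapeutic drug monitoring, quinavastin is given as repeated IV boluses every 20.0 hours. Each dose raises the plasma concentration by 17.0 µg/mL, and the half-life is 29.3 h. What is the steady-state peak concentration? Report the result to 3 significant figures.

k = ln 2 / 29.3 = 0.02366 h⁻¹
Fraction remaining after one interval: e^(−kτ) = e^(−0.02366 × 20.0) = 0.6230
R = 1 / (1 − 0.6230) = 2.653
Css,max = 17.0 × 2.653 ≈ 45.1 µg/mL

45.1 µg/mL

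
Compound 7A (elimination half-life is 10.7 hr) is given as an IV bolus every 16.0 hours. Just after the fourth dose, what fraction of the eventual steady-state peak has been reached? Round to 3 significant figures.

k = ln 2 / 10.7 = 0.06478 hr⁻¹
f_n = 1 − e^(−nkτ) = 1 − e^(−4 × 0.06478 × 16.0) = 1 − e^(−4.146) = 1 − 0.01583 ≈ 0.984

0.984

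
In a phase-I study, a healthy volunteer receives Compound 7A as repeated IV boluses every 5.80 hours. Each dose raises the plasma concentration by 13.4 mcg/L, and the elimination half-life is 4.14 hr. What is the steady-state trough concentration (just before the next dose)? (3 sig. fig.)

8.17 mcg/L

k = ln 2 / 4.14 = 0.1674 hr⁻¹
Fraction remaining after one interval: e^(−kτ) = e^(−0.1674 × 5.80) = 0.3787
R = 1 / (1 − 0.3787) = 1.609
Css,max = 13.4 × 1.609 = 21.57 mcg/L
Css,min = Css,max × e^(−kτ) = 21.57 × 0.3787 ≈ 8.17 mcg/L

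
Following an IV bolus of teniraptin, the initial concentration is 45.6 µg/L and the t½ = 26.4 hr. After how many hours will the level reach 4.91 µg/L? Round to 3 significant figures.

k = ln 2 / 26.4 = 0.02626 hr⁻¹
C(t) = C₀ e^(−kt)  ⇒  t = ln(C₀/C) / k
t = ln(45.6/4.91) / 0.02626 = 2.229 / 0.02626 ≈ 84.9 hours

84.9 hours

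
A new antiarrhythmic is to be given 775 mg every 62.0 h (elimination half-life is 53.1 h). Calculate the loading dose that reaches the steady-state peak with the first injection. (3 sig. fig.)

k = ln 2 / 53.1 = 0.01305 h⁻¹
Accumulation ratio R = 1 / (1 − e^(−kτ)) = 1 / (1 − e^(−0.01305×62.0)) = 1 / (1 − 0.4452) = 1.802
Loading dose = maintenance dose × R = 775 × 1.802 ≈ 1400 mg

1400 mg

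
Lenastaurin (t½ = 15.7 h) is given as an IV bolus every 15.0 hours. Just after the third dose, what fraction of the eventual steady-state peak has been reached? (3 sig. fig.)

0.863

k = ln 2 / 15.7 = 0.04415 h⁻¹
f_n = 1 − e^(−nkτ) = 1 − e^(−3 × 0.04415 × 15.0) = 1 − e^(−1.987) = 1 − 0.1371 ≈ 0.863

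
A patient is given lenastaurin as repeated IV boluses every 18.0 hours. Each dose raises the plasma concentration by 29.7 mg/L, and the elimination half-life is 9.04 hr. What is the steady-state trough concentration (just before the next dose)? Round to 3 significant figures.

9.98 mg/L

k = ln 2 / 9.04 = 0.07668 hr⁻¹
Fraction remaining after one interval: e^(−kτ) = e^(−0.07668 × 18.0) = 0.2515
R = 1 / (1 − 0.2515) = 1.336
Css,max = 29.7 × 1.336 = 39.68 mg/L
Css,min = Css,max × e^(−kτ) = 39.68 × 0.2515 ≈ 9.98 mg/L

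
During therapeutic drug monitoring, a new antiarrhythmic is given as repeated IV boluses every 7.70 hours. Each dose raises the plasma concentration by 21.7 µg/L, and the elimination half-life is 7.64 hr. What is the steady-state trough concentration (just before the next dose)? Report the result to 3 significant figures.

21.5 µg/L

k = ln 2 / 7.64 = 0.09073 hr⁻¹
Fraction remaining after one interval: e^(−kτ) = e^(−0.09073 × 7.70) = 0.4973
R = 1 / (1 − 0.4973) = 1.989
Css,max = 21.7 × 1.989 = 43.17 µg/L
Css,min = Css,max × e^(−kτ) = 43.17 × 0.4973 ≈ 21.5 µg/L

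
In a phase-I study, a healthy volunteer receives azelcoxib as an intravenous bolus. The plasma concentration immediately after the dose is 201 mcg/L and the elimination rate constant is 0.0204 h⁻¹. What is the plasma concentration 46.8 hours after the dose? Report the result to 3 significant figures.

C(t) = C₀ e^(−kt) = 201 × e^(−0.02040 × 46.8) = 201 × e^(−0.9547) = 201 × 0.3849 ≈ 77.4 mcg/L

77.4 mcg/L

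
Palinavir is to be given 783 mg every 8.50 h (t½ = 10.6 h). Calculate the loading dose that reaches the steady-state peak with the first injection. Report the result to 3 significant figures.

1840 mg

k = ln 2 / 10.6 = 0.06539 h⁻¹
Accumulation ratio R = 1 / (1 − e^(−kτ)) = 1 / (1 − e^(−0.06539×8.50)) = 1 / (1 − 0.5736) = 2.345
Loading dose = maintenance dose × R = 783 × 2.345 ≈ 1840 mg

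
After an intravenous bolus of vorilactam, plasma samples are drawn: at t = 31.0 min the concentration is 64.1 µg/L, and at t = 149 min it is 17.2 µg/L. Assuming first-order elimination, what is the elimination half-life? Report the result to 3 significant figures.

62.2 minutes

k = ln(C₁/C₂) / (t₂ − t₁) = ln(64.1/17.2) / (149 − 31.0)
  = 1.316 / 118.0 = 0.01115 min⁻¹
t½ = ln 2 / k = ln 2 / 0.01115 ≈ 62.2 minutes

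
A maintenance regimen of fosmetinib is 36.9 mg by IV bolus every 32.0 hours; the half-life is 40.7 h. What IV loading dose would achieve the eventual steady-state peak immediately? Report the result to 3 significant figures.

87.8 mg

k = ln 2 / 40.7 = 0.01703 h⁻¹
Accumulation ratio R = 1 / (1 − e^(−kτ)) = 1 / (1 − e^(−0.01703×32.0)) = 1 / (1 − 0.5799) = 2.380
Loading dose = maintenance dose × R = 36.9 × 2.380 ≈ 87.8 mg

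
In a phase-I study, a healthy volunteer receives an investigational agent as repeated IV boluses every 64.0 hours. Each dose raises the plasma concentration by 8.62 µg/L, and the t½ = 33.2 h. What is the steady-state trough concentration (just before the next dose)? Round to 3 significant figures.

3.07 µg/L

k = ln 2 / 33.2 = 0.02088 h⁻¹
Fraction remaining after one interval: e^(−kτ) = e^(−0.02088 × 64.0) = 0.2628
R = 1 / (1 − 0.2628) = 1.357
Css,max = 8.62 × 1.357 = 11.69 µg/L
Css,min = Css,max × e^(−kτ) = 11.69 × 0.2628 ≈ 3.07 µg/L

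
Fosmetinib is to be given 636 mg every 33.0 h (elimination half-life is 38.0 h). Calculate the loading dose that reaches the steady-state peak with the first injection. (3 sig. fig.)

k = ln 2 / 38.0 = 0.01824 h⁻¹
Accumulation ratio R = 1 / (1 − e^(−kτ)) = 1 / (1 − e^(−0.01824×33.0)) = 1 / (1 − 0.5477) = 2.211
Loading dose = maintenance dose × R = 636 × 2.211 ≈ 1410 mg

1410 mg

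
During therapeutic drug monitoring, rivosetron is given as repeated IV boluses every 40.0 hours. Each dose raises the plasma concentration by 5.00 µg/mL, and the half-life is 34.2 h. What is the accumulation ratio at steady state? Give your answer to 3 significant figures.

1.80

k = ln 2 / 34.2 = 0.02027 h⁻¹
Fraction remaining after one interval: e^(−kτ) = e^(−0.02027 × 40.0) = 0.4445
R = 1 / (1 − 0.4445) = 1 / 0.5555 ≈ 1.80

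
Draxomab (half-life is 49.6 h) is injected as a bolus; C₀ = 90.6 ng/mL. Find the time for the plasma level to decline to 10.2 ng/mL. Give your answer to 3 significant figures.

156 hours

k = ln 2 / 49.6 = 0.01397 h⁻¹
C(t) = C₀ e^(−kt)  ⇒  t = ln(C₀/C) / k
t = ln(90.6/10.2) / 0.01397 = 2.184 / 0.01397 ≈ 156 hours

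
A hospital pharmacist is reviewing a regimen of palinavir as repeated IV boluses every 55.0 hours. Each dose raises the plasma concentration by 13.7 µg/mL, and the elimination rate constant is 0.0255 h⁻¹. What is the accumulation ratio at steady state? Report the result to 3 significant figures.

1.33

Fraction remaining after one interval: e^(−kτ) = e^(−0.02550 × 55.0) = 0.2460
R = 1 / (1 − 0.2460) = 1 / 0.7540 ≈ 1.33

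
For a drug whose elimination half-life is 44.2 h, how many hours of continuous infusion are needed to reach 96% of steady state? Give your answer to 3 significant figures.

205 hours

k = ln 2 / 44.2 = 0.01568 h⁻¹
f = 1 − e^(−kt)  ⇒  t = −ln(1 − f) / k
t = −ln(1 − 0.96) / 0.01568 = 3.219 / 0.01568 ≈ 205 hours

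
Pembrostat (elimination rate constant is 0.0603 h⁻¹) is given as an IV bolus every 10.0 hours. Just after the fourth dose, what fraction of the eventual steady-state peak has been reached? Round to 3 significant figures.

0.910

f_n = 1 − e^(−nkτ) = 1 − e^(−4 × 0.06030 × 10.0) = 1 − e^(−2.412) = 1 − 0.08964 ≈ 0.910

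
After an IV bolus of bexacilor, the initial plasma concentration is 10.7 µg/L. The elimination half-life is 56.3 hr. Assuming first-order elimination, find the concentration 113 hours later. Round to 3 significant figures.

k = ln 2 / 56.3 = 0.01231 hr⁻¹
113 hr is 2.007 half-lives, so C = 10.7 × (1/2)^2.007 = 10.7 × 0.2488 ≈ 2.66 µg/L

2.66 µg/L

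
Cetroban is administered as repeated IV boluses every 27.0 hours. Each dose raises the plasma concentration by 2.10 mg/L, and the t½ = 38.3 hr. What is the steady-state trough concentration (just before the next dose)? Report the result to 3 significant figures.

k = ln 2 / 38.3 = 0.01810 hr⁻¹
Fraction remaining after one interval: e^(−kτ) = e^(−0.01810 × 27.0) = 0.6135
R = 1 / (1 − 0.6135) = 2.587
Css,max = 2.10 × 2.587 = 5.433 mg/L
Css,min = Css,max × e^(−kτ) = 5.433 × 0.6135 ≈ 3.33 mg/L

3.33 mg/L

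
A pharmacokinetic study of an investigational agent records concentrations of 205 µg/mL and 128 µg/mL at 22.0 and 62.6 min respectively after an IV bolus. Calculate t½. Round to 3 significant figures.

k = ln(C₁/C₂) / (t₂ − t₁) = ln(205/128) / (62.6 − 22.0)
  = 0.4710 / 40.60 = 0.01160 min⁻¹
t½ = ln 2 / k = ln 2 / 0.01160 ≈ 59.8 minutes

59.8 minutes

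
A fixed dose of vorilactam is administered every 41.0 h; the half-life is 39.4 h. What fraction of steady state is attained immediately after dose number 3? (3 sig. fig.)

0.885

k = ln 2 / 39.4 = 0.01759 h⁻¹
f_n = 1 − e^(−nkτ) = 1 − e^(−3 × 0.01759 × 41.0) = 1 − e^(−2.164) = 1 − 0.1149 ≈ 0.885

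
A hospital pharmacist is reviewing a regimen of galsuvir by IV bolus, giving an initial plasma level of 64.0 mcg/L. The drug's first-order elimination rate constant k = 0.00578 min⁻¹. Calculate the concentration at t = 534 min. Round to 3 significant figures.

2.92 mcg/L

C(t) = C₀ e^(−kt) = 64.0 × e^(−0.005780 × 534) = 64.0 × e^(−3.087) = 64.0 × 0.04566 ≈ 2.92 mcg/L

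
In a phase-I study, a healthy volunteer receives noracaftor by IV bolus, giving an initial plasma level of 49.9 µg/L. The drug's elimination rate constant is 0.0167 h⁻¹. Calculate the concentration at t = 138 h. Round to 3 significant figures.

4.98 µg/L

C(t) = C₀ e^(−kt) = 49.9 × e^(−0.01670 × 138) = 49.9 × e^(−2.305) = 49.9 × 0.09980 ≈ 4.98 µg/L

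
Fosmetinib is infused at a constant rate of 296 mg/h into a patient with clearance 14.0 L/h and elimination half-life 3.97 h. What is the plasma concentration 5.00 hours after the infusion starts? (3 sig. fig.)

12.3 µg/mL

Css = rate / CL = 296 / 14.0 = 21.14 µg/mL
k = ln 2 / 3.97 = 0.1746 h⁻¹
C(t) = Css (1 − e^(−kt)) = 21.14 × (1 − e^(−0.8730)) = 21.14 × 0.5823 ≈ 12.3 µg/mL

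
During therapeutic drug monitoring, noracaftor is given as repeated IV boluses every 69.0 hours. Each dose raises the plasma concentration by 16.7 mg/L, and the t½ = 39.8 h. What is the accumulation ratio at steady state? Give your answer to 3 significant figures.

k = ln 2 / 39.8 = 0.01742 h⁻¹
Fraction remaining after one interval: e^(−kτ) = e^(−0.01742 × 69.0) = 0.3007
R = 1 / (1 − 0.3007) = 1 / 0.6993 ≈ 1.43

1.43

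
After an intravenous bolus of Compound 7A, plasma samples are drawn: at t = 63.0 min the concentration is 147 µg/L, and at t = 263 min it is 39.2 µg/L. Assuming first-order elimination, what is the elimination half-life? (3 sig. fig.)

k = ln(C₁/C₂) / (t₂ − t₁) = ln(147/39.2) / (263 − 63.0)
  = 1.322 / 200.0 = 0.006609 min⁻¹
t½ = ln 2 / k = ln 2 / 0.006609 ≈ 105 minutes

105 minutes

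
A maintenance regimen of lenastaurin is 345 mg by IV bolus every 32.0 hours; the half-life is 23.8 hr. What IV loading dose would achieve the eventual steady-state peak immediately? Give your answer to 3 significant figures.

k = ln 2 / 23.8 = 0.02912 hr⁻¹
Accumulation ratio R = 1 / (1 − e^(−kτ)) = 1 / (1 − e^(−0.02912×32.0)) = 1 / (1 − 0.3938) = 1.650
Loading dose = maintenance dose × R = 345 × 1.650 ≈ 569 mg

569 mg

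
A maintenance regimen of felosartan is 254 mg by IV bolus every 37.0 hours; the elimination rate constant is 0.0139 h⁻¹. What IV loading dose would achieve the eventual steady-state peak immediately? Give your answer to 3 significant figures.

Accumulation ratio R = 1 / (1 − e^(−kτ)) = 1 / (1 − e^(−0.01390×37.0)) = 1 / (1 − 0.5979) = 2.487
Loading dose = maintenance dose × R = 254 × 2.487 ≈ 632 mg

632 mg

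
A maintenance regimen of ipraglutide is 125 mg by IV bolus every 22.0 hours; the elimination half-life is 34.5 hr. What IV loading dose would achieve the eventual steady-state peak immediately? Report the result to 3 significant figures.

k = ln 2 / 34.5 = 0.02009 hr⁻¹
Accumulation ratio R = 1 / (1 − e^(−kτ)) = 1 / (1 − e^(−0.02009×22.0)) = 1 / (1 − 0.6427) = 2.799
Loading dose = maintenance dose × R = 125 × 2.799 ≈ 350 mg

350 mg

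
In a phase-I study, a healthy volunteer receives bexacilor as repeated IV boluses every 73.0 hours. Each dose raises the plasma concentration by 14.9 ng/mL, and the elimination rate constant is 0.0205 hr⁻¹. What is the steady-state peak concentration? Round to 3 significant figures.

19.2 ng/mL

Fraction remaining after one interval: e^(−kτ) = e^(−0.02050 × 73.0) = 0.2239
R = 1 / (1 − 0.2239) = 1.289
Css,max = 14.9 × 1.289 ≈ 19.2 ng/mL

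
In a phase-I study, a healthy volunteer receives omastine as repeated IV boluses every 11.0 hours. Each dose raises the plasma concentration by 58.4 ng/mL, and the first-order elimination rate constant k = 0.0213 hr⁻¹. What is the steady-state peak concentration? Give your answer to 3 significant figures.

280 ng/mL

Fraction remaining after one interval: e^(−kτ) = e^(−0.02130 × 11.0) = 0.7911
R = 1 / (1 − 0.7911) = 4.788
Css,max = 58.4 × 4.788 ≈ 280 ng/mL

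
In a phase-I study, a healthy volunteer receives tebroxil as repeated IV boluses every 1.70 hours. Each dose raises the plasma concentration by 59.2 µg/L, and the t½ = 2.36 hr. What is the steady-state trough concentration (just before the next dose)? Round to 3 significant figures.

91.4 µg/L

k = ln 2 / 2.36 = 0.2937 hr⁻¹
Fraction remaining after one interval: e^(−kτ) = e^(−0.2937 × 1.70) = 0.6070
R = 1 / (1 − 0.6070) = 2.544
Css,max = 59.2 × 2.544 = 150.6 µg/L
Css,min = Css,max × e^(−kτ) = 150.6 × 0.6070 ≈ 91.4 µg/L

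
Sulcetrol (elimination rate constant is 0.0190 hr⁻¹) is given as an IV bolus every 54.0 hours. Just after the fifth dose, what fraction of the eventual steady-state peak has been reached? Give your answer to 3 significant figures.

f_n = 1 − e^(−nkτ) = 1 − e^(−5 × 0.01900 × 54.0) = 1 − e^(−5.130) = 1 − 0.005917 ≈ 0.994

0.994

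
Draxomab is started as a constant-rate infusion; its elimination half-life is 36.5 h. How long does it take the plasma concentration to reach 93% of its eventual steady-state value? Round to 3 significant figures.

140 hours

k = ln 2 / 36.5 = 0.01899 h⁻¹
f = 1 − e^(−kt)  ⇒  t = −ln(1 − f) / k
t = −ln(1 − 0.93) / 0.01899 = 2.659 / 0.01899 ≈ 140 hours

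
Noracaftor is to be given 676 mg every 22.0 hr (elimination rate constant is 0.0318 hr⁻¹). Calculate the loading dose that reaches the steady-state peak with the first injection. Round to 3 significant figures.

1340 mg

Accumulation ratio R = 1 / (1 − e^(−kτ)) = 1 / (1 − e^(−0.03180×22.0)) = 1 / (1 − 0.4968) = 1.987
Loading dose = maintenance dose × R = 676 × 1.987 ≈ 1340 mg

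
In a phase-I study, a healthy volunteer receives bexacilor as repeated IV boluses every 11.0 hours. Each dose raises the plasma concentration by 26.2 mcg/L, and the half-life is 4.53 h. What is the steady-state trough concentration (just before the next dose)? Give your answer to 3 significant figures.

k = ln 2 / 4.53 = 0.1530 h⁻¹
Fraction remaining after one interval: e^(−kτ) = e^(−0.1530 × 11.0) = 0.1858
R = 1 / (1 − 0.1858) = 1.228
Css,max = 26.2 × 1.228 = 32.18 mcg/L
Css,min = Css,max × e^(−kτ) = 32.18 × 0.1858 ≈ 5.98 mcg/L

5.98 mcg/L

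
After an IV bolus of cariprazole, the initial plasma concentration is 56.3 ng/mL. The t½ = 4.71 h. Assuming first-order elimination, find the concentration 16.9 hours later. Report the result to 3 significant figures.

4.68 ng/mL

k = ln 2 / 4.71 = 0.1472 h⁻¹
16.9 h is 3.588 half-lives, so C = 56.3 × (1/2)^3.588 = 56.3 × 0.08315 ≈ 4.68 ng/mL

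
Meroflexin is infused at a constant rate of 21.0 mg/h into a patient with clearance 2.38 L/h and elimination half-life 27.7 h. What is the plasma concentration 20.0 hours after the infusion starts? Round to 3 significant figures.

Css = rate / CL = 21.0 / 2.38 = 8.824 mg/L
k = ln 2 / 27.7 = 0.02502 h⁻¹
C(t) = Css (1 − e^(−kt)) = 8.824 × (1 − e^(−0.5005)) = 8.824 × 0.3938 ≈ 3.47 mg/L

3.47 mg/L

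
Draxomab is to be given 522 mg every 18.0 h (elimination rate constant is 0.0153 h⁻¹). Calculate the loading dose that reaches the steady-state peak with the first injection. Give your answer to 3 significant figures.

2170 mg

Accumulation ratio R = 1 / (1 − e^(−kτ)) = 1 / (1 − e^(−0.01530×18.0)) = 1 / (1 − 0.7593) = 4.154
Loading dose = maintenance dose × R = 522 × 4.154 ≈ 2170 mg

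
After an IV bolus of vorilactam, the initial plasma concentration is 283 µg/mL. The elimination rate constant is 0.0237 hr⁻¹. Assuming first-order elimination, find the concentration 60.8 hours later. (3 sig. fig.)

67.0 µg/mL

C(t) = C₀ e^(−kt) = 283 × e^(−0.02370 × 60.8) = 283 × e^(−1.441) = 283 × 0.2367 ≈ 67.0 µg/mL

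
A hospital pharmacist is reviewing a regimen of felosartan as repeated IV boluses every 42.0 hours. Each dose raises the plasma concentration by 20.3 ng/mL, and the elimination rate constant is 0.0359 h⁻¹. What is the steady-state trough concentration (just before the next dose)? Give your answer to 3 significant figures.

5.77 ng/mL

Fraction remaining after one interval: e^(−kτ) = e^(−0.03590 × 42.0) = 0.2214
R = 1 / (1 − 0.2214) = 1.284
Css,max = 20.3 × 1.284 = 26.07 ng/mL
Css,min = Css,max × e^(−kτ) = 26.07 × 0.2214 ≈ 5.77 ng/mL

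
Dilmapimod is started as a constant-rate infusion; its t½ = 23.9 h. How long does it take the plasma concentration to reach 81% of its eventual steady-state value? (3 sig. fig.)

k = ln 2 / 23.9 = 0.02900 h⁻¹
f = 1 − e^(−kt)  ⇒  t = −ln(1 − f) / k
t = −ln(1 − 0.81) / 0.02900 = 1.661 / 0.02900 ≈ 57.3 hours

57.3 hours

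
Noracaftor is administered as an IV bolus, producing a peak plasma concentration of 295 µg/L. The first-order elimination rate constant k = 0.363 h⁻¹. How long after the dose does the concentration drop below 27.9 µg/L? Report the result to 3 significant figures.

6.50 hours

C(t) = C₀ e^(−kt)  ⇒  t = ln(C₀/C) / k
t = ln(295/27.9) / 0.3630 = 2.358 / 0.3630 ≈ 6.50 hours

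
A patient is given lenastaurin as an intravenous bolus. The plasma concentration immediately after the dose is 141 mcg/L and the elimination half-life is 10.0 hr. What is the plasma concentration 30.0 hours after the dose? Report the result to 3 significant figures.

17.6 mcg/L

k = ln 2 / 10.0 = 0.06931 hr⁻¹
30.0 hr is 3.000 half-lives, so C = 141 × (1/2)^3.000 = 141 × 0.1250 ≈ 17.6 mcg/L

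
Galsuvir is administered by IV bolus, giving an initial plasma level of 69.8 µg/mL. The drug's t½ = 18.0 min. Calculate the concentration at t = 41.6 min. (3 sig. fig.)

14.1 µg/mL

k = ln 2 / 18.0 = 0.03851 min⁻¹
41.6 min is 2.311 half-lives, so C = 69.8 × (1/2)^2.311 = 69.8 × 0.2015 ≈ 14.1 µg/mL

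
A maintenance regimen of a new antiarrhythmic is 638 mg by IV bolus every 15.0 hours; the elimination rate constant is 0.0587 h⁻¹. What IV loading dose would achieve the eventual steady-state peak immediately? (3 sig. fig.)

Accumulation ratio R = 1 / (1 − e^(−kτ)) = 1 / (1 − e^(−0.05870×15.0)) = 1 / (1 − 0.4146) = 1.708
Loading dose = maintenance dose × R = 638 × 1.708 ≈ 1090 mg

1090 mg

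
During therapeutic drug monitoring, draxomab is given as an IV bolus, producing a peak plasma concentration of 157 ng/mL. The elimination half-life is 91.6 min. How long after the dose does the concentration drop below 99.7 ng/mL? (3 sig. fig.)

60.0 minutes

k = ln 2 / 91.6 = 0.007567 min⁻¹
C(t) = C₀ e^(−kt)  ⇒  t = ln(C₀/C) / k
t = ln(157/99.7) / 0.007567 = 0.4541 / 0.007567 ≈ 60.0 minutes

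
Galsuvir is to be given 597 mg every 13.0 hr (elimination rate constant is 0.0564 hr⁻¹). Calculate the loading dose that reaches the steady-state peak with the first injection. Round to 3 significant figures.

1150 mg

Accumulation ratio R = 1 / (1 − e^(−kτ)) = 1 / (1 − e^(−0.05640×13.0)) = 1 / (1 − 0.4804) = 1.924
Loading dose = maintenance dose × R = 597 × 1.924 ≈ 1150 mg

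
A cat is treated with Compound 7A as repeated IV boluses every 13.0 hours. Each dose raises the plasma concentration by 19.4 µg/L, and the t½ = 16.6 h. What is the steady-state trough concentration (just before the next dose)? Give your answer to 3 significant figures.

26.9 µg/L

k = ln 2 / 16.6 = 0.04176 h⁻¹
Fraction remaining after one interval: e^(−kτ) = e^(−0.04176 × 13.0) = 0.5811
R = 1 / (1 − 0.5811) = 2.387
Css,max = 19.4 × 2.387 = 46.31 µg/L
Css,min = Css,max × e^(−kτ) = 46.31 × 0.5811 ≈ 26.9 µg/L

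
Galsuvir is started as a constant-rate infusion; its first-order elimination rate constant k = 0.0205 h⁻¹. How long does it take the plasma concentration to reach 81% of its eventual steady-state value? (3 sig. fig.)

81.0 hours

f = 1 − e^(−kt)  ⇒  t = −ln(1 − f) / k
t = −ln(1 − 0.81) / 0.02050 = 1.661 / 0.02050 ≈ 81.0 hours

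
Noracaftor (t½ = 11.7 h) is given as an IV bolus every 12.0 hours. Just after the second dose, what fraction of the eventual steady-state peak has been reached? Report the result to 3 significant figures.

k = ln 2 / 11.7 = 0.05924 h⁻¹
f_n = 1 − e^(−nkτ) = 1 − e^(−2 × 0.05924 × 12.0) = 1 − e^(−1.422) = 1 − 0.2413 ≈ 0.759

0.759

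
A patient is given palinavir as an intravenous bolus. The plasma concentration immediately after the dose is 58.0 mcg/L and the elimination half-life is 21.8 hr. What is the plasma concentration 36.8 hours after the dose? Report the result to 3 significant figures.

k = ln 2 / 21.8 = 0.03180 hr⁻¹
36.8 hr is 1.688 half-lives, so C = 58.0 × (1/2)^1.688 = 58.0 × 0.3103 ≈ 18.0 mcg/L

18.0 mcg/L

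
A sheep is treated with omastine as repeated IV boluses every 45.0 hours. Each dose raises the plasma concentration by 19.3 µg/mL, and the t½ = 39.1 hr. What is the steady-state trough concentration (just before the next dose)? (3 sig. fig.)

k = ln 2 / 39.1 = 0.01773 hr⁻¹
Fraction remaining after one interval: e^(−kτ) = e^(−0.01773 × 45.0) = 0.4503
R = 1 / (1 − 0.4503) = 1.819
Css,max = 19.3 × 1.819 = 35.11 µg/mL
Css,min = Css,max × e^(−kτ) = 35.11 × 0.4503 ≈ 15.8 µg/mL

15.8 µg/mL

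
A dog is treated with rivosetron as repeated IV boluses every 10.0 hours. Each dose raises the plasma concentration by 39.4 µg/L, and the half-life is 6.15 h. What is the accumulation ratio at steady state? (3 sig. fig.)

1.48

k = ln 2 / 6.15 = 0.1127 h⁻¹
Fraction remaining after one interval: e^(−kτ) = e^(−0.1127 × 10.0) = 0.3240
R = 1 / (1 − 0.3240) = 1 / 0.6760 ≈ 1.48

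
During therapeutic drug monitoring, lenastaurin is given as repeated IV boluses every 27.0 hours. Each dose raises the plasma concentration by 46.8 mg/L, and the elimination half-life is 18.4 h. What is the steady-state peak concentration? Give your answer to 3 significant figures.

73.3 mg/L

k = ln 2 / 18.4 = 0.03767 h⁻¹
Fraction remaining after one interval: e^(−kτ) = e^(−0.03767 × 27.0) = 0.3616
R = 1 / (1 − 0.3616) = 1.567
Css,max = 46.8 × 1.567 ≈ 73.3 mg/L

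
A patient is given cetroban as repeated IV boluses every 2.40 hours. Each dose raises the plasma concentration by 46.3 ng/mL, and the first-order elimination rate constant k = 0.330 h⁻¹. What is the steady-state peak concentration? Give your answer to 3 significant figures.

Fraction remaining after one interval: e^(−kτ) = e^(−0.3300 × 2.40) = 0.4529
R = 1 / (1 − 0.4529) = 1.828
Css,max = 46.3 × 1.828 ≈ 84.6 ng/mL

84.6 ng/mL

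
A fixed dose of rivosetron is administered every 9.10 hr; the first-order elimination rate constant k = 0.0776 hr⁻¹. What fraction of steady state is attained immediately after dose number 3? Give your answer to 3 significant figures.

0.880

f_n = 1 − e^(−nkτ) = 1 − e^(−3 × 0.07760 × 9.10) = 1 − e^(−2.118) = 1 − 0.1202 ≈ 0.880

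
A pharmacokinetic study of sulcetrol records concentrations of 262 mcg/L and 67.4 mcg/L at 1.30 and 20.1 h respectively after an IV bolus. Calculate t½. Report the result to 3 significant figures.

k = ln(C₁/C₂) / (t₂ − t₁) = ln(262/67.4) / (20.1 − 1.30)
  = 1.358 / 18.80 = 0.07222 h⁻¹
t½ = ln 2 / k = ln 2 / 0.07222 ≈ 9.60 hours

9.60 hours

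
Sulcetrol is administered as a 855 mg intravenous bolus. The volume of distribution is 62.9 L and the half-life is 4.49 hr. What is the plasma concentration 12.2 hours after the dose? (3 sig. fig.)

2.07 µg/mL

C₀ = dose / V = 855 / 62.9 = 13.59 µg/mL
k = ln 2 / 4.49 = 0.1544 hr⁻¹
C(t) = C₀ e^(−kt) = 13.59 × e^(−0.1544 × 12.2) = 13.59 × e^(−1.883) = 13.59 × 0.1521 ≈ 2.07 µg/mL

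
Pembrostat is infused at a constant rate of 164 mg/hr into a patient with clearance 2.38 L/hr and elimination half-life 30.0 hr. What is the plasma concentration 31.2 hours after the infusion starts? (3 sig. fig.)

35.4 µg/mL

Css = rate / CL = 164 / 2.38 = 68.91 µg/mL
k = ln 2 / 30.0 = 0.02310 hr⁻¹
C(t) = Css (1 − e^(−kt)) = 68.91 × (1 − e^(−0.7209)) = 68.91 × 0.5137 ≈ 35.4 µg/mL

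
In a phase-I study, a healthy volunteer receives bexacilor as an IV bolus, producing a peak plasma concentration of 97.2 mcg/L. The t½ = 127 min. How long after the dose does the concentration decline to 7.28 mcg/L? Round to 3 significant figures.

475 minutes

k = ln 2 / 127 = 0.005458 min⁻¹
C(t) = C₀ e^(−kt)  ⇒  t = ln(C₀/C) / k
t = ln(97.2/7.28) / 0.005458 = 2.592 / 0.005458 ≈ 475 minutes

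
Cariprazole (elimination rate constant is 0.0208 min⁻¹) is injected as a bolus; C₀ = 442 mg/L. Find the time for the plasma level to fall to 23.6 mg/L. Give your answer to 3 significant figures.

141 minutes

C(t) = C₀ e^(−kt)  ⇒  t = ln(C₀/C) / k
t = ln(442/23.6) / 0.02080 = 2.930 / 0.02080 ≈ 141 minutes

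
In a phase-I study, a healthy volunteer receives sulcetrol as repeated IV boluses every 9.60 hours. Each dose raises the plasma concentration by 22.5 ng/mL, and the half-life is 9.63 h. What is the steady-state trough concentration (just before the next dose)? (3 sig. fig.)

22.6 ng/mL

k = ln 2 / 9.63 = 0.07198 h⁻¹
Fraction remaining after one interval: e^(−kτ) = e^(−0.07198 × 9.60) = 0.5011
R = 1 / (1 − 0.5011) = 2.004
Css,max = 22.5 × 2.004 = 45.10 ng/mL
Css,min = Css,max × e^(−kτ) = 45.10 × 0.5011 ≈ 22.6 ng/mL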